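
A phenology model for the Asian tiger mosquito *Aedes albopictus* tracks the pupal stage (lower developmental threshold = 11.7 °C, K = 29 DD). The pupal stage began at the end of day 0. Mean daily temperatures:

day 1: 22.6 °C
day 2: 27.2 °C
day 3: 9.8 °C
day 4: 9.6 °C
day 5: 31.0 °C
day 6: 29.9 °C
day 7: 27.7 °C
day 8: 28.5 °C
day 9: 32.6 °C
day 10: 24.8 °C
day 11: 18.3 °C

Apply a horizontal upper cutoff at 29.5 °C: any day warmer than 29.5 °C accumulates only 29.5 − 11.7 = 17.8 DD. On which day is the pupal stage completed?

day 5

Daily DD above 11.7 °C (capped at 17.8): 10.9, 15.5, 0.0, 0.0, 17.8, 17.8, 16.0, 16.8, 17.8, 13.1, 6.6.
Cumulative: 10.9, 26.4, 26.4, 26.4, 44.2, 62.0, 78.0, 94.8, 112.6, 125.7, 132.3.
The total first reaches 29 DD on day 5.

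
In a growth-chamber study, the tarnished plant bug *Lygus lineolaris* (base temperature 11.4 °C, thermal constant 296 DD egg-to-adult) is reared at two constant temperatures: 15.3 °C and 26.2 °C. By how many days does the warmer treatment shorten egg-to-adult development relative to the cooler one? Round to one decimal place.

At 15.3 °C: 296 / (15.3 − 11.4) = 296 / 3.9 = 75.897 d.
At 26.2 °C: 296 / (26.2 − 11.4) = 296 / 14.8 = 20.000 d.
Difference = |75.897 − 20.000| = 55.897 ≈ 55.9 days.

55.9 days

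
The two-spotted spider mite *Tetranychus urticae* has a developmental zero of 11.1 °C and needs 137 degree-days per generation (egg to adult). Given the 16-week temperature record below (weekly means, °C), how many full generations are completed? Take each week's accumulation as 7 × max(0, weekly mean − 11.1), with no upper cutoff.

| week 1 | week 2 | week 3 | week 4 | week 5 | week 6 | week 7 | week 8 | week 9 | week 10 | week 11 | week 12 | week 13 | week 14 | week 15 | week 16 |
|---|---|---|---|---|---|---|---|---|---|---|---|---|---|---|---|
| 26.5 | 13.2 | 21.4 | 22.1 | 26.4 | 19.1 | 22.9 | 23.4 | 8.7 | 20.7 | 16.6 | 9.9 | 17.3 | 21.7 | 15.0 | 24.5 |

6 generations

Weekly DD (7 × max(0, T̄ − 11.1)): 107.8, 14.7, 72.1, 77.0, 107.1, 56.0, 82.6, 86.1, 0.0, 67.2, 38.5, 0.0, 43.4, 74.2, 27.3, 93.8.
Season total = 947.8 DD.
Complete generations = ⌊947.8 / 137⌋ = 6.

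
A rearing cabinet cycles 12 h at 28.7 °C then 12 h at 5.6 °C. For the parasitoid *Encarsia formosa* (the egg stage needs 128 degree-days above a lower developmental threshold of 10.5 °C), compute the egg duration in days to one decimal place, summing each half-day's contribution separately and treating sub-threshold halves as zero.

14.1 days

Day half: max(0, 28.7 − 10.5) × 0.5 = 18.2 × 0.5 = 9.10 DD.
Night half: max(0, 5.6 − 10.5) × 0.5 = 0.0 × 0.5 = 0.00 DD.
Per 24 h: 9.10 DD/day.
Duration = 128 / 9.10 = 14.066 ≈ 14.1 days.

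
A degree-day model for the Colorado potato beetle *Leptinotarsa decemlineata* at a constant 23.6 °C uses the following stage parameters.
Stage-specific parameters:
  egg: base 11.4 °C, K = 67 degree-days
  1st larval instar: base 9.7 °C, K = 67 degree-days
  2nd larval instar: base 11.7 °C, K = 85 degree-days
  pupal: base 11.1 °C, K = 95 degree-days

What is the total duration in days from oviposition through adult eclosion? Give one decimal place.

25.1 days

egg: 67 / (23.6 − 11.4) = 67 / 12.2 = 5.492 d.
1st larval instar: 67 / (23.6 − 9.7) = 67 / 13.9 = 4.820 d.
2nd larval instar: 85 / (23.6 − 11.7) = 85 / 11.9 = 7.143 d.
pupal: 95 / (23.6 − 11.1) = 95 / 12.5 = 7.600 d.
Sum = 25.055 ≈ 25.1 days.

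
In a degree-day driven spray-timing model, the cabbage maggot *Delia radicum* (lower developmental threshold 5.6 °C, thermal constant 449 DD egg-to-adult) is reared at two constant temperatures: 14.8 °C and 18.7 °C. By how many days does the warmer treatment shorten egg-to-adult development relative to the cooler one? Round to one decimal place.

14.5 days

At 14.8 °C: 449 / (14.8 − 5.6) = 449 / 9.2 = 48.804 d.
At 18.7 °C: 449 / (18.7 − 5.6) = 449 / 13.1 = 34.275 d.
Difference = |48.804 − 34.275| = 14.530 ≈ 14.5 days.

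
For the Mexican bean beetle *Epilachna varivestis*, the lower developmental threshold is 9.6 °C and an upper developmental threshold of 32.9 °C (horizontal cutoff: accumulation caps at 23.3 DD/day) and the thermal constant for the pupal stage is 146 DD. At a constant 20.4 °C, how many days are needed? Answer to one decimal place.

13.5 days

Daily accumulation = 20.4 − 9.6 = 10.8 DD/day.
Duration = 146 / 10.8 = 13.519 ≈ 13.5 days.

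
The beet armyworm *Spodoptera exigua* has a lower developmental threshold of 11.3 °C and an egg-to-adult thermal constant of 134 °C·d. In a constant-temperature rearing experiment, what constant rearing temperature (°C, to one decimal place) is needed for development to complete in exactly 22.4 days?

Required daily accumulation = 134 / 22.4 = 5.982 DD/day.
T = T_base + 5.982 = 11.3 + 5.982 = 17.282 ≈ 17.3 °C.

17.3 °C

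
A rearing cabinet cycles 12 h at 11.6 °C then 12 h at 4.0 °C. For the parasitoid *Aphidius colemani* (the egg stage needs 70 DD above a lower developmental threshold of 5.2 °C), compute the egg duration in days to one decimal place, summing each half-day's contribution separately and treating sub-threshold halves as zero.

21.9 days

Day half: max(0, 11.6 − 5.2) × 0.5 = 6.4 × 0.5 = 3.20 DD.
Night half: max(0, 4.0 − 5.2) × 0.5 = 0.0 × 0.5 = 0.00 DD.
Per 24 h: 3.20 DD/day.
Duration = 70 / 3.20 = 21.875 ≈ 21.9 days.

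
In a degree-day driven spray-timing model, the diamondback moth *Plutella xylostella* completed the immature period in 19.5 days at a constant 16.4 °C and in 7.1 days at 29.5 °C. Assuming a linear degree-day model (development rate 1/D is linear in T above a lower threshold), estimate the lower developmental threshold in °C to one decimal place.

Under the model K = D·(T − T_b), so D₁·(T₁ − T_b) = D₂·(T₂ − T_b).
19.5·(16.4 − T_b) = 7.1·(29.5 − T_b)
T_b = (19.5·16.4 − 7.1·29.5) / (19.5 − 7.1) = 110.35 / 12.4 = 8.899 °C ≈ 8.9 °C.

8.9 °C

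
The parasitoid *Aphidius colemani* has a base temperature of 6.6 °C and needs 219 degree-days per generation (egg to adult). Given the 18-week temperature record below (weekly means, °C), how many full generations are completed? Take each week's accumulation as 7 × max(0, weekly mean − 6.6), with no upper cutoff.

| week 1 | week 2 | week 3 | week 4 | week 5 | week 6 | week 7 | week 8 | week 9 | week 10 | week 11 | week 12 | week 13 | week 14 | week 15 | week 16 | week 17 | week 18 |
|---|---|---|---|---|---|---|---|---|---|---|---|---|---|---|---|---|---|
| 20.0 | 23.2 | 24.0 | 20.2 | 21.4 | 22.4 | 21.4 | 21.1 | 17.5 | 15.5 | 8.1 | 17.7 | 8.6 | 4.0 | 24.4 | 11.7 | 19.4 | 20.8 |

6 generations

Weekly DD (7 × max(0, T̄ − 6.6)): 93.8, 116.2, 121.8, 95.2, 103.6, 110.6, 103.6, 101.5, 76.3, 62.3, 10.5, 77.7, 14.0, 0.0, 124.6, 35.7, 89.6, 99.4.
Season total = 1436.4 DD.
Complete generations = ⌊1436.4 / 219⌋ = 6.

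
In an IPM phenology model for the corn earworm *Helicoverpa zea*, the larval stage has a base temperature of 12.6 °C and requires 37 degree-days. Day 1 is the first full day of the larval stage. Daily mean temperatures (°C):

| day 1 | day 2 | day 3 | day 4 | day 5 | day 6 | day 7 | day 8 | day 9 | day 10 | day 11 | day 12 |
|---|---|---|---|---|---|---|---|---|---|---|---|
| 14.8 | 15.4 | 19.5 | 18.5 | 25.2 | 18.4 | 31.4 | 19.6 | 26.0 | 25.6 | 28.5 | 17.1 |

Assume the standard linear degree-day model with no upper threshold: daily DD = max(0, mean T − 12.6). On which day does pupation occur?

Daily DD above 12.6 °C: 2.2, 2.8, 6.9, 5.9, 12.6, 5.8, 18.8, 7.0, 13.4, 13.0, 15.9, 4.5.
Cumulative: 2.2, 5.0, 11.9, 17.8, 30.4, 36.2, 55.0, 62.0, 75.4, 88.4, 104.3, 108.8.
The total first reaches 37 DD on day 7.

day 7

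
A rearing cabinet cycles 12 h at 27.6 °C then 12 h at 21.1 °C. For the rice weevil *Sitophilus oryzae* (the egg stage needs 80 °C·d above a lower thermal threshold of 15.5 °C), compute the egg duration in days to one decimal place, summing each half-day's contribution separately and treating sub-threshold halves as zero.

9.0 days

Day half: max(0, 27.6 − 15.5) × 0.5 = 12.1 × 0.5 = 6.05 DD.
Night half: max(0, 21.1 − 15.5) × 0.5 = 5.6 × 0.5 = 2.80 DD.
Per 24 h: 8.85 DD/day.
Duration = 80 / 8.85 = 9.040 ≈ 9.0 days.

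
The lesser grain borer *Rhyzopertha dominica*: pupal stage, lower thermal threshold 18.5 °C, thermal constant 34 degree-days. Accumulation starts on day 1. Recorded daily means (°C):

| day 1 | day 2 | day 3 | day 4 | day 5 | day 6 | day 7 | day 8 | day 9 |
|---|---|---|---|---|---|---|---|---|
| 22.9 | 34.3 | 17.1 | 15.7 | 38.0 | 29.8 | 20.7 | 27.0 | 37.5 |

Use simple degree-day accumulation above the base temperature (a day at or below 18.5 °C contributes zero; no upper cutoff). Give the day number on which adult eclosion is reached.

day 5

Daily DD above 18.5 °C: 4.4, 15.8, 0.0, 0.0, 19.5, 11.3, 2.2, 8.5, 19.0.
Cumulative: 4.4, 20.2, 20.2, 20.2, 39.7, 51.0, 53.2, 61.7, 80.7.
The total first reaches 34 DD on day 5.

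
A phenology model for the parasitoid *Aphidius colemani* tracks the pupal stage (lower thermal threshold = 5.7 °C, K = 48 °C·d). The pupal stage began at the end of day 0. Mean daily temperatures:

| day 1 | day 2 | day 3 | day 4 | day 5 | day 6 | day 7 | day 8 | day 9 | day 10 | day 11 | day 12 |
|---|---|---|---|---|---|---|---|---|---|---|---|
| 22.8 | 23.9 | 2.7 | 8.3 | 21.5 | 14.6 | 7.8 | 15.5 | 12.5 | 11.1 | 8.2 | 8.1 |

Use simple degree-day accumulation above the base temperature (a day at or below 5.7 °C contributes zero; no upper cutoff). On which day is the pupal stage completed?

day 5

Daily DD above 5.7 °C: 17.1, 18.2, 0.0, 2.6, 15.8, 8.9, 2.1, 9.8, 6.8, 5.4, 2.5, 2.4.
Cumulative: 17.1, 35.3, 35.3, 37.9, 53.7, 62.6, 64.7, 74.5, 81.3, 86.7, 89.2, 91.6.
The total first reaches 48 DD on day 5.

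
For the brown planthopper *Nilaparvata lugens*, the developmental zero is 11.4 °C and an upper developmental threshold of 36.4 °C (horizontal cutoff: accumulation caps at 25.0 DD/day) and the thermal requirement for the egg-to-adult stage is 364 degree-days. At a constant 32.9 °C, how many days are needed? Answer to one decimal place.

16.9 days

Daily accumulation = 32.9 − 11.4 = 21.5 DD/day.
Duration = 364 / 21.5 = 16.930 ≈ 16.9 days.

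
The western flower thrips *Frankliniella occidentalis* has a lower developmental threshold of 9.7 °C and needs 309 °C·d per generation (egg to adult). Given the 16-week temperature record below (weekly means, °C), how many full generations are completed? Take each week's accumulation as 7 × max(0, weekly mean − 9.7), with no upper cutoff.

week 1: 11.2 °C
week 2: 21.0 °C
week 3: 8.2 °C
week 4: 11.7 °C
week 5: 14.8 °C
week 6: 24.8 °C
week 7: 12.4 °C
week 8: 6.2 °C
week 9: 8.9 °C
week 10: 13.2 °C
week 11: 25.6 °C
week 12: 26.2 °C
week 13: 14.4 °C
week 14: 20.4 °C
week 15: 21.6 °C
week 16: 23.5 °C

2 generations

Weekly DD (7 × max(0, T̄ − 9.7)): 10.5, 79.1, 0.0, 14.0, 35.7, 105.7, 18.9, 0.0, 0.0, 24.5, 111.3, 115.5, 32.9, 74.9, 83.3, 96.6.
Season total = 802.9 DD.
Complete generations = ⌊802.9 / 309⌋ = 2.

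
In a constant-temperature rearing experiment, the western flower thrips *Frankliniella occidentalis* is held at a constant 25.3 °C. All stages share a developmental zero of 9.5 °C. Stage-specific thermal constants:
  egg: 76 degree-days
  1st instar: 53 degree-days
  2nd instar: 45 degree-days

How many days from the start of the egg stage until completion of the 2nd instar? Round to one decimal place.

Daily accumulation at 25.3 °C = 25.3 − 9.5 = 15.8 DD/day.
Total K = 76 + 53 + 45 = 174 DD.
Total duration = 174 / 15.8 = 11.013 ≈ 11.0 days.

11.0 days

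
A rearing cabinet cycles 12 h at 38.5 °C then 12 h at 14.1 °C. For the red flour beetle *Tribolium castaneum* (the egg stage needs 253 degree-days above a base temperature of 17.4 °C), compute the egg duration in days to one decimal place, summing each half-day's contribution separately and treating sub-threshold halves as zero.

Day half: max(0, 38.5 − 17.4) × 0.5 = 21.1 × 0.5 = 10.55 DD.
Night half: max(0, 14.1 − 17.4) × 0.5 = 0.0 × 0.5 = 0.00 DD.
Per 24 h: 10.55 DD/day.
Duration = 253 / 10.55 = 23.981 ≈ 24.0 days.

24.0 days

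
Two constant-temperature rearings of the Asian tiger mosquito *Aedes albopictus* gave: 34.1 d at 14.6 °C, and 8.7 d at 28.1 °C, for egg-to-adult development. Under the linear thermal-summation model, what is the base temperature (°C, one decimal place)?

10.0 °C

Equal thermal constants: D₁(T₁ − T_b) = D₂(T₂ − T_b).
34.1·(14.6 − T_b) = 8.7·(28.1 − T_b)
T_b = (34.1·14.6 − 8.7·28.1) / (34.1 − 8.7) = 253.39 / 25.4 = 9.976 °C ≈ 10.0 °C.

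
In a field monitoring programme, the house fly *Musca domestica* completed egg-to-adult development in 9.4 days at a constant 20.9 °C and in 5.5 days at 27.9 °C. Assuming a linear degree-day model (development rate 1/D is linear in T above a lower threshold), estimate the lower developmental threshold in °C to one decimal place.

Under the model K = D·(T − T_b), so D₁·(T₁ − T_b) = D₂·(T₂ − T_b).
9.4·(20.9 − T_b) = 5.5·(27.9 − T_b)
T_b = (9.4·20.9 − 5.5·27.9) / (9.4 − 5.5) = 43.01 / 3.9 = 11.028 °C ≈ 11.0 °C.

11.0 °C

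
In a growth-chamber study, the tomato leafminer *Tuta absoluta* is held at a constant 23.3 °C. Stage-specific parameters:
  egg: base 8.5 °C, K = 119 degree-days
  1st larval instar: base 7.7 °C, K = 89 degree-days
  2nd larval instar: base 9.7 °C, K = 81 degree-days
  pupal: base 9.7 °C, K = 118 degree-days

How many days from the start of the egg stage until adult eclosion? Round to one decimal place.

28.4 days

egg: 119 / (23.3 − 8.5) = 119 / 14.8 = 8.041 d.
1st larval instar: 89 / (23.3 − 7.7) = 89 / 15.6 = 5.705 d.
2nd larval instar: 81 / (23.3 − 9.7) = 81 / 13.6 = 5.956 d.
pupal: 118 / (23.3 − 9.7) = 118 / 13.6 = 8.676 d.
Sum = 28.378 ≈ 28.4 days.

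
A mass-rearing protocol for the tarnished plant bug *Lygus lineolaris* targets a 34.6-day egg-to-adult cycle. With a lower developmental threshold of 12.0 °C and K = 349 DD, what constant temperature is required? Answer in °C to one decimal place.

Required daily accumulation = 349 / 34.6 = 10.087 DD/day.
T = T_base + 10.087 = 12.0 + 10.087 = 22.087 ≈ 22.1 °C.

22.1 °C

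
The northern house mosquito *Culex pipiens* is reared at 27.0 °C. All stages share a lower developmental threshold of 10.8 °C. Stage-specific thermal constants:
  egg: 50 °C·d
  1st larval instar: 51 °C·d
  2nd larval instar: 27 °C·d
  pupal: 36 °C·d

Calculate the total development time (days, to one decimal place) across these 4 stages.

Daily accumulation at 27.0 °C = 27.0 − 10.8 = 16.2 DD/day.
Total K = 50 + 51 + 27 + 36 = 164 DD.
Total duration = 164 / 16.2 = 10.123 ≈ 10.1 days.

10.1 days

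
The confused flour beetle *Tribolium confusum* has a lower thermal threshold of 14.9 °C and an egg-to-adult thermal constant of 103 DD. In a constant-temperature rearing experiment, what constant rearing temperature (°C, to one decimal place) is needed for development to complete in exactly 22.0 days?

19.6 °C

Required daily accumulation = 103 / 22.0 = 4.682 DD/day.
T = T_base + 4.682 = 14.9 + 4.682 = 19.582 ≈ 19.6 °C.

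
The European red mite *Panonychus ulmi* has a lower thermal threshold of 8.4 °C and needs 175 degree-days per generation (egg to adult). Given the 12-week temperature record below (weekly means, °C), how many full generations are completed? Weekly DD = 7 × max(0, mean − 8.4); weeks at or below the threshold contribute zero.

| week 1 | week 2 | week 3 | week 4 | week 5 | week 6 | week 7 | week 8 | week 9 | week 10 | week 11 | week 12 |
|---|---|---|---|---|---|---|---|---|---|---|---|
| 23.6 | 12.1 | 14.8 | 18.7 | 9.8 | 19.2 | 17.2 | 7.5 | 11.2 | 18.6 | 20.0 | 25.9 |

Weekly DD (7 × max(0, T̄ − 8.4)): 106.4, 25.9, 44.8, 72.1, 9.8, 75.6, 61.6, 0.0, 19.6, 71.4, 81.2, 122.5.
Season total = 690.9 DD.
Complete generations = ⌊690.9 / 175⌋ = 3.

3 generations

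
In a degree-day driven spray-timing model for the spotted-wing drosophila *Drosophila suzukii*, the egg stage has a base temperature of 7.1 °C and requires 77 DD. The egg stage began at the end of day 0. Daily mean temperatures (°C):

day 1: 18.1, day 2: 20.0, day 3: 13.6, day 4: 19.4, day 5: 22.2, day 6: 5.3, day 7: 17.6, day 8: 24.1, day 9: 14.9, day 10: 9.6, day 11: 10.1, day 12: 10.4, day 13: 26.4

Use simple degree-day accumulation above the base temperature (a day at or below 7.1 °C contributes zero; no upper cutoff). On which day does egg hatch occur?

day 8

Daily DD above 7.1 °C: 11.0, 12.9, 6.5, 12.3, 15.1, 0.0, 10.5, 17.0, 7.8, 2.5, 3.0, 3.3, 19.3.
Cumulative: 11.0, 23.9, 30.4, 42.7, 57.8, 57.8, 68.3, 85.3, 93.1, 95.6, 98.6, 101.9, 121.2.
The total first reaches 77 DD on day 8.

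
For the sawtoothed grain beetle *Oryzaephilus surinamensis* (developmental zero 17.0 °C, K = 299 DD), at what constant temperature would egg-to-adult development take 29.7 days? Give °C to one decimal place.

Required daily accumulation = 299 / 29.7 = 10.067 DD/day.
T = T_base + 10.067 = 17.0 + 10.067 = 27.067 ≈ 27.1 °C.

27.1 °C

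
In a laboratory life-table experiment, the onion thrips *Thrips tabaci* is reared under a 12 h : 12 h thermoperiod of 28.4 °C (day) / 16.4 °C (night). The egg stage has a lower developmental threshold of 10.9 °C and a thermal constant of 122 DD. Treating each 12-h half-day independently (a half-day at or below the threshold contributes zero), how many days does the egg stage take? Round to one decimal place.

Day half: max(0, 28.4 − 10.9) × 0.5 = 17.5 × 0.5 = 8.75 DD.
Night half: max(0, 16.4 − 10.9) × 0.5 = 5.5 × 0.5 = 2.75 DD.
Per 24 h: 11.50 DD/day.
Duration = 122 / 11.50 = 10.609 ≈ 10.6 days.

10.6 days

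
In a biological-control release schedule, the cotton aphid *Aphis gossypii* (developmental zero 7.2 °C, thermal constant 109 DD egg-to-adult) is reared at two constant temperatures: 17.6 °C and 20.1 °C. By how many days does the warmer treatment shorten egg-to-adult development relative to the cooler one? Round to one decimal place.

2.0 days

At 17.6 °C: 109 / (17.6 − 7.2) = 109 / 10.4 = 10.481 d.
At 20.1 °C: 109 / (20.1 − 7.2) = 109 / 12.9 = 8.450 d.
Difference = |10.481 − 8.450| = 2.031 ≈ 2.0 days.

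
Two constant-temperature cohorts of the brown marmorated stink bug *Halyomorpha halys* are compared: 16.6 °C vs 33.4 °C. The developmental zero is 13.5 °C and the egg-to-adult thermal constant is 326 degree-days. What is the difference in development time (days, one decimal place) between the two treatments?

At 16.6 °C: 326 / (16.6 − 13.5) = 326 / 3.1 = 105.161 d.
At 33.4 °C: 326 / (33.4 − 13.5) = 326 / 19.9 = 16.382 d.
Difference = |105.161 − 16.382| = 88.779 ≈ 88.8 days.

88.8 days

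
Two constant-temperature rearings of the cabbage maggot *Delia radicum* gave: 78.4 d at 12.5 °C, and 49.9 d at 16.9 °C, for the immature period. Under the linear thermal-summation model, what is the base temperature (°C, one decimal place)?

4.8 °C

Under the model K = D·(T − T_b), so D₁·(T₁ − T_b) = D₂·(T₂ − T_b).
78.4·(12.5 − T_b) = 49.9·(16.9 − T_b)
T_b = (78.4·12.5 − 49.9·16.9) / (78.4 − 49.9) = 136.69 / 28.5 = 4.796 °C ≈ 4.8 °C.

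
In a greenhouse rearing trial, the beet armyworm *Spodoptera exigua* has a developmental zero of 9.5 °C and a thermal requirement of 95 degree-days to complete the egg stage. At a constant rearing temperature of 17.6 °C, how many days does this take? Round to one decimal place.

11.7 days

Daily accumulation = 17.6 − 9.5 = 8.1 DD/day.
Duration = 95 / 8.1 = 11.728 ≈ 11.7 days.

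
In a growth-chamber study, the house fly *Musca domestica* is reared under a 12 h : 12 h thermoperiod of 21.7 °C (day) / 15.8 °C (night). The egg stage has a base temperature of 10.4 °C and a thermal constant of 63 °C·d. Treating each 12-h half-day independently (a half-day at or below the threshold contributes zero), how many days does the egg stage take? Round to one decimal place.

7.5 days

Day half: max(0, 21.7 − 10.4) × 0.5 = 11.3 × 0.5 = 5.65 DD.
Night half: max(0, 15.8 − 10.4) × 0.5 = 5.4 × 0.5 = 2.70 DD.
Per 24 h: 8.35 DD/day.
Duration = 63 / 8.35 = 7.545 ≈ 7.5 days.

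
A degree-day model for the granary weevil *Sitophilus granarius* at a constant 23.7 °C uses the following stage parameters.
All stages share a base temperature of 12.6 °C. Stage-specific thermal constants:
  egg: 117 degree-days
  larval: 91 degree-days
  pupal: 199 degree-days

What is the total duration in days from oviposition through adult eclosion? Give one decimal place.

36.7 days

Daily accumulation at 23.7 °C = 23.7 − 12.6 = 11.1 DD/day.
Total K = 117 + 91 + 199 = 407 DD.
Total duration = 407 / 11.1 = 36.667 ≈ 36.7 days.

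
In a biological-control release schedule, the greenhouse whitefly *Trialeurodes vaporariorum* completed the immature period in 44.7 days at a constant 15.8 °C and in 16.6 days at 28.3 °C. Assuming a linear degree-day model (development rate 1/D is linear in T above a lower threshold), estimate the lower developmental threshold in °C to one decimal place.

8.4 °C

Linear rate model ⇒ the product D·(T − T_b) is constant across temperatures.
44.7·(15.8 − T_b) = 16.6·(28.3 − T_b)
T_b = (44.7·15.8 − 16.6·28.3) / (44.7 − 16.6) = 236.48 / 28.1 = 8.416 °C ≈ 8.4 °C.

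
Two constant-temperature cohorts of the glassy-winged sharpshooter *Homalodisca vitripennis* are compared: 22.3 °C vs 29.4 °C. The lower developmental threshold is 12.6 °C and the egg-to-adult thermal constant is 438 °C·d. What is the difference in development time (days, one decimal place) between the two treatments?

19.1 days

At 22.3 °C: 438 / (22.3 − 12.6) = 438 / 9.7 = 45.155 d.
At 29.4 °C: 438 / (29.4 − 12.6) = 438 / 16.8 = 26.071 d.
Difference = |45.155 − 26.071| = 19.083 ≈ 19.1 days.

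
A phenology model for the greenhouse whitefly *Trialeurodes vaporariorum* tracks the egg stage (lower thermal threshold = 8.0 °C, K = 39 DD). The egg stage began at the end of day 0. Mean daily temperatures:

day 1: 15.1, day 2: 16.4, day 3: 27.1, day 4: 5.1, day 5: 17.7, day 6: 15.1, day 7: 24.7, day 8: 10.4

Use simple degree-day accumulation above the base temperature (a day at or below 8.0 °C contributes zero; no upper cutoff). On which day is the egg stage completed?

Daily DD above 8.0 °C: 7.1, 8.4, 19.1, 0.0, 9.7, 7.1, 16.7, 2.4.
Cumulative: 7.1, 15.5, 34.6, 34.6, 44.3, 51.4, 68.1, 70.5.
The total first reaches 39 DD on day 5.

day 5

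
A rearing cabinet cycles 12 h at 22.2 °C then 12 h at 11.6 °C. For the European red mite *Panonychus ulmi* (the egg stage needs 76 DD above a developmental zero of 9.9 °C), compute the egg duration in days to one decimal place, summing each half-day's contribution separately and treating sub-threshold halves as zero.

Day half: max(0, 22.2 − 9.9) × 0.5 = 12.3 × 0.5 = 6.15 DD.
Night half: max(0, 11.6 − 9.9) × 0.5 = 1.7 × 0.5 = 0.85 DD.
Per 24 h: 7.00 DD/day.
Duration = 76 / 7.00 = 10.857 ≈ 10.9 days.

10.9 days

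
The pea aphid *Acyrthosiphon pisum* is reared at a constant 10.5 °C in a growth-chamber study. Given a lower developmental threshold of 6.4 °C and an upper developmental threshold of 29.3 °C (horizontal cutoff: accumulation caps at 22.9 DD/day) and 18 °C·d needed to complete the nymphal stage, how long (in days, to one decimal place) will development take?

4.4 days

Daily accumulation = 10.5 − 6.4 = 4.1 DD/day.
Duration = 18 / 4.1 = 4.390 ≈ 4.4 days.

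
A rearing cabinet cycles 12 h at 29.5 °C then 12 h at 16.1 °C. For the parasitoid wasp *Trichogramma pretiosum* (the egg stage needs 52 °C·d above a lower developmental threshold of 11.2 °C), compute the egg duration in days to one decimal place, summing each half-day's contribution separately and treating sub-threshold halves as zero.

Day half: max(0, 29.5 − 11.2) × 0.5 = 18.3 × 0.5 = 9.15 DD.
Night half: max(0, 16.1 − 11.2) × 0.5 = 4.9 × 0.5 = 2.45 DD.
Per 24 h: 11.60 DD/day.
Duration = 52 / 11.60 = 4.483 ≈ 4.5 days.

4.5 days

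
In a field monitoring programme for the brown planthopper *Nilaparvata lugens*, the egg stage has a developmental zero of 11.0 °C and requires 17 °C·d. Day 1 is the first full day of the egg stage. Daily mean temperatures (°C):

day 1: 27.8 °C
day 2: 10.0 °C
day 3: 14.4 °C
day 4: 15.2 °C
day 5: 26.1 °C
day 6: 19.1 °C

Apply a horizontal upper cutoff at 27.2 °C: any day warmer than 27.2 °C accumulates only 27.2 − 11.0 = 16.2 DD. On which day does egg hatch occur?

day 3

Daily DD above 11.0 °C (capped at 16.2): 16.2, 0.0, 3.4, 4.2, 15.1, 8.1.
Cumulative: 16.2, 16.2, 19.6, 23.8, 38.9, 47.0.
The total first reaches 17 DD on day 3.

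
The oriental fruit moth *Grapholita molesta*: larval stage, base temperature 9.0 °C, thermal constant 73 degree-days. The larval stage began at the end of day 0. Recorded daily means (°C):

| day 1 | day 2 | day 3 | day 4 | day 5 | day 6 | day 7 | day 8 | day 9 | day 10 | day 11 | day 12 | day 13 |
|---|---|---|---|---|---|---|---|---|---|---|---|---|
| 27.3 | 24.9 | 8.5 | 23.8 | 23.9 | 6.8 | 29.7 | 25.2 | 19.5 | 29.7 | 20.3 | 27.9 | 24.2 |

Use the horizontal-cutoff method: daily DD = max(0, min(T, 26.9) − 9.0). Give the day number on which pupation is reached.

Daily DD above 9.0 °C (capped at 17.9): 17.9, 15.9, 0.0, 14.8, 14.9, 0.0, 17.9, 16.2, 10.5, 17.9, 11.3, 17.9, 15.2.
Cumulative: 17.9, 33.8, 33.8, 48.6, 63.5, 63.5, 81.4, 97.6, 108.1, 126.0, 137.3, 155.2, 170.4.
The total first reaches 73 DD on day 7.

day 7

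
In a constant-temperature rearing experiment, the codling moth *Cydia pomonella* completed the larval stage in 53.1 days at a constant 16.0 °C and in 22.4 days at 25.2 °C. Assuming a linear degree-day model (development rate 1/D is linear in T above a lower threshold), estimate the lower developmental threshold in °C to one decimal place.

9.3 °C

Under the model K = D·(T − T_b), so D₁·(T₁ − T_b) = D₂·(T₂ − T_b).
53.1·(16.0 − T_b) = 22.4·(25.2 − T_b)
T_b = (53.1·16.0 − 22.4·25.2) / (53.1 − 22.4) = 285.12 / 30.7 = 9.287 °C ≈ 9.3 °C.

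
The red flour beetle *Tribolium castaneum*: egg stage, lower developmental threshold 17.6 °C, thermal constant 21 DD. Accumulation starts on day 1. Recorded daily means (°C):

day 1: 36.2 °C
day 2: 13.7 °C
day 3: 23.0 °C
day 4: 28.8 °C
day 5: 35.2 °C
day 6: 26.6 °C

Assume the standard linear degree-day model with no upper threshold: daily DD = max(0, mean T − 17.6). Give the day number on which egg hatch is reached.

day 3

Daily DD above 17.6 °C: 18.6, 0.0, 5.4, 11.2, 17.6, 9.0.
Cumulative: 18.6, 18.6, 24.0, 35.2, 52.8, 61.8.
The total first reaches 21 DD on day 3.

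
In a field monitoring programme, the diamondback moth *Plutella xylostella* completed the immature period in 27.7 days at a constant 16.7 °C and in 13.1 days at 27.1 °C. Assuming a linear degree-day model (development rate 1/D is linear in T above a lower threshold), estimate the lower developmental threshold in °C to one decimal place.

7.4 °C

Under the model K = D·(T − T_b), so D₁·(T₁ − T_b) = D₂·(T₂ − T_b).
27.7·(16.7 − T_b) = 13.1·(27.1 − T_b)
T_b = (27.7·16.7 − 13.1·27.1) / (27.7 − 13.1) = 107.58 / 14.6 = 7.368 °C ≈ 7.4 °C.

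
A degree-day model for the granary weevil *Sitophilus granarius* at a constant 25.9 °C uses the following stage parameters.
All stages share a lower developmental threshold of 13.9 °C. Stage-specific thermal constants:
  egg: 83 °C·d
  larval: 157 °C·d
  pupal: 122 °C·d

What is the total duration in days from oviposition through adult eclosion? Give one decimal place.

30.2 days

Daily accumulation at 25.9 °C = 25.9 − 13.9 = 12.0 DD/day.
Total K = 83 + 157 + 122 = 362 DD.
Total duration = 362 / 12.0 = 30.167 ≈ 30.2 days.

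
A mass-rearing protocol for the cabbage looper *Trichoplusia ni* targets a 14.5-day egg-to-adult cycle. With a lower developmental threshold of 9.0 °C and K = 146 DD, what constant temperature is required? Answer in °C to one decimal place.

Required daily accumulation = 146 / 14.5 = 10.069 DD/day.
T = T_base + 10.069 = 9.0 + 10.069 = 19.069 ≈ 19.1 °C.

19.1 °C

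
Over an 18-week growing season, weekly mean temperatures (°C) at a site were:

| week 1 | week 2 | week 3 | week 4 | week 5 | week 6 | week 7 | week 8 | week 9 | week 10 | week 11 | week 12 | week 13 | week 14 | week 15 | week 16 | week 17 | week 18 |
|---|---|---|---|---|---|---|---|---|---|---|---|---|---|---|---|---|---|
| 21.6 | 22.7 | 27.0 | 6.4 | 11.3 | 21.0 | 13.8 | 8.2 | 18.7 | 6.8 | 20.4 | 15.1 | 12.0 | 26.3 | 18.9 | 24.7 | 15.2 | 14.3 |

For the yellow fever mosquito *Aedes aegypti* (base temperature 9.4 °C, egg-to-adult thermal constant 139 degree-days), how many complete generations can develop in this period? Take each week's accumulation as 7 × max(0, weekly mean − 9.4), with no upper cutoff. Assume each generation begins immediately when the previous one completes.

Weekly DD (7 × max(0, T̄ − 9.4)): 85.4, 93.1, 123.2, 0.0, 13.3, 81.2, 30.8, 0.0, 65.1, 0.0, 77.0, 39.9, 18.2, 118.3, 66.5, 107.1, 40.6, 34.3.
Season total = 994.0 DD.
Complete generations = ⌊994.0 / 139⌋ = 7.

7 generations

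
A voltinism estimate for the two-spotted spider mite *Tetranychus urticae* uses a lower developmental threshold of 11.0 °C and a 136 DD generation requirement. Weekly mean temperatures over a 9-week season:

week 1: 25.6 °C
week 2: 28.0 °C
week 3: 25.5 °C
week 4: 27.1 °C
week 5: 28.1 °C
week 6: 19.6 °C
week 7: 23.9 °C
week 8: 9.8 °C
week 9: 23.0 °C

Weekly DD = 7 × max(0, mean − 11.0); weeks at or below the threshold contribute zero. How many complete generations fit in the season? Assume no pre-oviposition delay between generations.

Weekly DD (7 × max(0, T̄ − 11.0)): 102.2, 119.0, 101.5, 112.7, 119.7, 60.2, 90.3, 0.0, 84.0.
Season total = 789.6 DD.
Complete generations = ⌊789.6 / 136⌋ = 5.

5 generations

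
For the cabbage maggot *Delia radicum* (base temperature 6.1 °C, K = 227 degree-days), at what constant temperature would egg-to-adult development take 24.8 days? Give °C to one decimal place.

15.3 °C

Required daily accumulation = 227 / 24.8 = 9.153 DD/day.
T = T_base + 9.153 = 6.1 + 9.153 = 15.253 ≈ 15.3 °C.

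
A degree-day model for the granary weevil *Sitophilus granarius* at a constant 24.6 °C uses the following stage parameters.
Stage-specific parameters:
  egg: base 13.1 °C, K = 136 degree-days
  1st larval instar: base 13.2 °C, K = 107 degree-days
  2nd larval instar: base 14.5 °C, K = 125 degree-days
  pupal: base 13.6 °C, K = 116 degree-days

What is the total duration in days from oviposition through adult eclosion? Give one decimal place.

44.1 days

egg: 136 / (24.6 − 13.1) = 136 / 11.5 = 11.826 d.
1st larval instar: 107 / (24.6 − 13.2) = 107 / 11.4 = 9.386 d.
2nd larval instar: 125 / (24.6 − 14.5) = 125 / 10.1 = 12.376 d.
pupal: 116 / (24.6 − 13.6) = 116 / 11.0 = 10.545 d.
Sum = 44.134 ≈ 44.1 days.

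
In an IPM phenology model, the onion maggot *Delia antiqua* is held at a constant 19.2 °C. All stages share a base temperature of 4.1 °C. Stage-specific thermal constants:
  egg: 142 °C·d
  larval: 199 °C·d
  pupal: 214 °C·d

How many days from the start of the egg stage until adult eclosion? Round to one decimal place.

Daily accumulation at 19.2 °C = 19.2 − 4.1 = 15.1 DD/day.
Total K = 142 + 199 + 214 = 555 DD.
Total duration = 555 / 15.1 = 36.755 ≈ 36.8 days.

36.8 days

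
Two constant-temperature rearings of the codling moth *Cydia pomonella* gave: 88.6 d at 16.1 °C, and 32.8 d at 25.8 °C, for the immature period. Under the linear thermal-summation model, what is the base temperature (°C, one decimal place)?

10.4 °C

Equal thermal constants: D₁(T₁ − T_b) = D₂(T₂ − T_b).
88.6·(16.1 − T_b) = 32.8·(25.8 − T_b)
T_b = (88.6·16.1 − 32.8·25.8) / (88.6 − 32.8) = 580.22 / 55.8 = 10.398 °C ≈ 10.4 °C.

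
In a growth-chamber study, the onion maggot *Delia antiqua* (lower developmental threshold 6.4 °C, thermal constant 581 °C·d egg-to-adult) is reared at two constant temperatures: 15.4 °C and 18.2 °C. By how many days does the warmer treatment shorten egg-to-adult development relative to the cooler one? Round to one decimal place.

15.3 days

At 15.4 °C: 581 / (15.4 − 6.4) = 581 / 9.0 = 64.556 d.
At 18.2 °C: 581 / (18.2 − 6.4) = 581 / 11.8 = 49.237 d.
Difference = |64.556 − 49.237| = 15.318 ≈ 15.3 days.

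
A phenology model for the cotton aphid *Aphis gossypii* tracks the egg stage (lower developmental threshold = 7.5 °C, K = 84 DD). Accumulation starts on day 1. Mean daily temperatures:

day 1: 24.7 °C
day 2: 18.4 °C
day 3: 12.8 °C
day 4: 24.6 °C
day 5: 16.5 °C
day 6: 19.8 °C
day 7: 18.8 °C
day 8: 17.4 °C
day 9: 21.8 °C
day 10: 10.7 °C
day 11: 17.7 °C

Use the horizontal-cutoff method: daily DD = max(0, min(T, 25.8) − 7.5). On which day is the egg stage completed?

day 8

Daily DD above 7.5 °C (capped at 18.3): 17.2, 10.9, 5.3, 17.1, 9.0, 12.3, 11.3, 9.9, 14.3, 3.2, 10.2.
Cumulative: 17.2, 28.1, 33.4, 50.5, 59.5, 71.8, 83.1, 93.0, 107.3, 110.5, 120.7.
The total first reaches 84 DD on day 8.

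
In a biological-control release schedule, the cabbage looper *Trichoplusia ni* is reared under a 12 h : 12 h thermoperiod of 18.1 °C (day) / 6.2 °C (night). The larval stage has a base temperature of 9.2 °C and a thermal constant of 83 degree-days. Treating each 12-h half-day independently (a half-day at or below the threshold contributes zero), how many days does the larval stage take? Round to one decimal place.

Day half: max(0, 18.1 − 9.2) × 0.5 = 8.9 × 0.5 = 4.45 DD.
Night half: max(0, 6.2 − 9.2) × 0.5 = 0.0 × 0.5 = 0.00 DD.
Per 24 h: 4.45 DD/day.
Duration = 83 / 4.45 = 18.652 ≈ 18.7 days.

18.7 days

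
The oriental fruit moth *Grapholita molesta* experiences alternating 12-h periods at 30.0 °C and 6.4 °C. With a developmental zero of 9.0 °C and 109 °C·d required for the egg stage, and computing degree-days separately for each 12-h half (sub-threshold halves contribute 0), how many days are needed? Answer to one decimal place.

Day half: max(0, 30.0 − 9.0) × 0.5 = 21.0 × 0.5 = 10.50 DD.
Night half: max(0, 6.4 − 9.0) × 0.5 = 0.0 × 0.5 = 0.00 DD.
Per 24 h: 10.50 DD/day.
Duration = 109 / 10.50 = 10.381 ≈ 10.4 days.

10.4 days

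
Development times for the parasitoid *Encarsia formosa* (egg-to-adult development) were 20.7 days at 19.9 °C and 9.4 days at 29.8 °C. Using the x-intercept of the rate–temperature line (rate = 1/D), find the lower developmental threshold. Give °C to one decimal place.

Under the model K = D·(T − T_b), so D₁·(T₁ − T_b) = D₂·(T₂ − T_b).
20.7·(19.9 − T_b) = 9.4·(29.8 − T_b)
T_b = (20.7·19.9 − 9.4·29.8) / (20.7 − 9.4) = 131.81 / 11.3 = 11.665 °C ≈ 11.7 °C.

11.7 °C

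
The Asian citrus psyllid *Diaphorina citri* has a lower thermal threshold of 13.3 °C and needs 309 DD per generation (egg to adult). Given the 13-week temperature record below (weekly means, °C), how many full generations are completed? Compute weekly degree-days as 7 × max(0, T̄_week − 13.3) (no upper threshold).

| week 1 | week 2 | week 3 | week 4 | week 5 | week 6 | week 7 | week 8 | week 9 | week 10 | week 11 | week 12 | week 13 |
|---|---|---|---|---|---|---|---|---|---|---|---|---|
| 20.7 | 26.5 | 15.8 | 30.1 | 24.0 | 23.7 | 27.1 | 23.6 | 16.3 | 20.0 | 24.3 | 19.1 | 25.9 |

2 generations

Weekly DD (7 × max(0, T̄ − 13.3)): 51.8, 92.4, 17.5, 117.6, 74.9, 72.8, 96.6, 72.1, 21.0, 46.9, 77.0, 40.6, 88.2.
Season total = 869.4 DD.
Complete generations = ⌊869.4 / 309⌋ = 2.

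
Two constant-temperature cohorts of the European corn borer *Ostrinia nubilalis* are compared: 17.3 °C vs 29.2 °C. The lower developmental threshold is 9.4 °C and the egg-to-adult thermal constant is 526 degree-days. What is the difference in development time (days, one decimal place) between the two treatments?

At 17.3 °C: 526 / (17.3 − 9.4) = 526 / 7.9 = 66.582 d.
At 29.2 °C: 526 / (29.2 − 9.4) = 526 / 19.8 = 26.566 d.
Difference = |66.582 − 26.566| = 40.017 ≈ 40.0 days.

40.0 days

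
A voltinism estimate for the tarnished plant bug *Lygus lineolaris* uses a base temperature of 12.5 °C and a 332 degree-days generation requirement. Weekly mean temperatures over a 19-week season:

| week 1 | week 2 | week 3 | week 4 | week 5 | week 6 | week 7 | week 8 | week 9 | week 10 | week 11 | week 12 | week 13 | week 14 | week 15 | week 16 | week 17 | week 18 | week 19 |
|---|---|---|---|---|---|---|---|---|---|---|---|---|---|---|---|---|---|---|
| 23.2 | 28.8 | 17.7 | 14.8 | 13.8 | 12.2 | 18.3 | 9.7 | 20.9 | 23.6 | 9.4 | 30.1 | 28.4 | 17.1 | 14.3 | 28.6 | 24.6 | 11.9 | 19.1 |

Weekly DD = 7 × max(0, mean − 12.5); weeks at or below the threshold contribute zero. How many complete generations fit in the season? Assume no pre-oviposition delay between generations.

Weekly DD (7 × max(0, T̄ − 12.5)): 74.9, 114.1, 36.4, 16.1, 9.1, 0.0, 40.6, 0.0, 58.8, 77.7, 0.0, 123.2, 111.3, 32.2, 12.6, 112.7, 84.7, 0.0, 46.2.
Season total = 950.6 DD.
Complete generations = ⌊950.6 / 332⌋ = 2.

2 generations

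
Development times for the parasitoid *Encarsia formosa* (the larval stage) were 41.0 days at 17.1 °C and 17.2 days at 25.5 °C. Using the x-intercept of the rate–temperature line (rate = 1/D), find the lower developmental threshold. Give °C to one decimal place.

11.0 °C

Under the model K = D·(T − T_b), so D₁·(T₁ − T_b) = D₂·(T₂ − T_b).
41.0·(17.1 − T_b) = 17.2·(25.5 − T_b)
T_b = (41.0·17.1 − 17.2·25.5) / (41.0 − 17.2) = 262.50 / 23.8 = 11.029 °C ≈ 11.0 °C.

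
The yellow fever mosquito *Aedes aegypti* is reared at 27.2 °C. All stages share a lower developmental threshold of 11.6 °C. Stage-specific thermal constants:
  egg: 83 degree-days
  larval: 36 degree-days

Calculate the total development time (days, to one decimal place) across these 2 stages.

Daily accumulation at 27.2 °C = 27.2 − 11.6 = 15.6 DD/day.
Total K = 83 + 36 = 119 DD.
Total duration = 119 / 15.6 = 7.628 ≈ 7.6 days.

7.6 days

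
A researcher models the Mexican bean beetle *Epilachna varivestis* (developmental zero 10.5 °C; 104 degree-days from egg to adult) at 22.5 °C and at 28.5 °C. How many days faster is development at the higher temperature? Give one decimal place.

2.9 days

At 22.5 °C: 104 / (22.5 − 10.5) = 104 / 12.0 = 8.667 d.
At 28.5 °C: 104 / (28.5 − 10.5) = 104 / 18.0 = 5.778 d.
Difference = |8.667 − 5.778| = 2.889 ≈ 2.9 days.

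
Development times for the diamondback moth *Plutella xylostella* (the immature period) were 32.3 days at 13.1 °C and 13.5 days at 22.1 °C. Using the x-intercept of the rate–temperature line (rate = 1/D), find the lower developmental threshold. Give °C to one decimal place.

Linear rate model ⇒ the product D·(T − T_b) is constant across temperatures.
32.3·(13.1 − T_b) = 13.5·(22.1 − T_b)
T_b = (32.3·13.1 − 13.5·22.1) / (32.3 − 13.5) = 124.78 / 18.8 = 6.637 °C ≈ 6.6 °C.

6.6 °C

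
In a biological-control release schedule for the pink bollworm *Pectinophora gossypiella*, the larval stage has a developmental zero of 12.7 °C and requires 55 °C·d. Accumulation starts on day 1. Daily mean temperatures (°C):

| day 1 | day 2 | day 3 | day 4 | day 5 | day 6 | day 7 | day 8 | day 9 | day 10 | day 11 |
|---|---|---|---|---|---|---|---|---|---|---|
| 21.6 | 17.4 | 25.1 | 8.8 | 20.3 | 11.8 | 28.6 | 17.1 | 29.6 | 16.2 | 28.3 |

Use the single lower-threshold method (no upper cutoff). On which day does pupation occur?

day 9

Daily DD above 12.7 °C: 8.9, 4.7, 12.4, 0.0, 7.6, 0.0, 15.9, 4.4, 16.9, 3.5, 15.6.
Cumulative: 8.9, 13.6, 26.0, 26.0, 33.6, 33.6, 49.5, 53.9, 70.8, 74.3, 89.9.
The total first reaches 55 DD on day 9.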